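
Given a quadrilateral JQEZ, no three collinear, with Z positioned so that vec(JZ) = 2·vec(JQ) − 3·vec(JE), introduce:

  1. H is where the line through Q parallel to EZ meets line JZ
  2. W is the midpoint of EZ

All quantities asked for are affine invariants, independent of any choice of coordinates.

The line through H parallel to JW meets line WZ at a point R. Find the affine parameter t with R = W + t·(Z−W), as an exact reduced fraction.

t = 2

Set J = (0, 0), Q = (1, 0), E = (0, 1), Z = (2, -3); any affine frame gives the same invariant.
1. H is where the line through Q parallel to EZ meets line JZ ⇒ H = (4, -6)
2. W is the midpoint of EZ ⇒ W = (1, -1)
through H parallel to JW: direction (1, -1); meets WZ at R = (3, -5)
R = W + t·(Z−W) with t = 2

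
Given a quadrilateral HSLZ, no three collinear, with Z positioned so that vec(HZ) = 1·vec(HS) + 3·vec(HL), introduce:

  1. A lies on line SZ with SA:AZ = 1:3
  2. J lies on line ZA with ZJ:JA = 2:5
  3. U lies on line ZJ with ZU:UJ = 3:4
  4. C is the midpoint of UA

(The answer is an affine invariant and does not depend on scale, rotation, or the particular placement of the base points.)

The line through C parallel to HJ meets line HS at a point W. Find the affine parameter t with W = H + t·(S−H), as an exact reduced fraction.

t = 81/308

Work in coordinates with H = (0, 0), S = (1, 0), L = (0, 1), Z = (1, 3).
1. A lies on line SZ with SA:AZ = 1:3 ⇒ A = (1, 3/4)
2. J lies on line ZA with ZJ:JA = 2:5 ⇒ J = (1, 33/14)
3. U lies on line ZJ with ZU:UJ = 3:4 ⇒ U = (1, 267/98)
4. C is the midpoint of UA ⇒ C = (1, 681/392)
through C parallel to HJ: direction (1, 33/14); meets HS at W = (81/308, 0)
W = H + t·(S−H) with t = 81/308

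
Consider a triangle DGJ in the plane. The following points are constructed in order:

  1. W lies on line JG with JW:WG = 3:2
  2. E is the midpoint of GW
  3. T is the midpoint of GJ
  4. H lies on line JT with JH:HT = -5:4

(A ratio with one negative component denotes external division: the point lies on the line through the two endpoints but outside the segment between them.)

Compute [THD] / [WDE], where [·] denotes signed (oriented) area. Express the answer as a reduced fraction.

[THD]:[WDE] = -10

Assign D = (0, 0), G = (1, 0), J = (0, 1) — the answer is frame-independent, so this choice is without loss of generality.
1. W lies on line JG with JW:WG = 3:2 ⇒ W = (3/5, 2/5)
2. E is the midpoint of GW ⇒ E = (4/5, 1/5)
3. T is the midpoint of GJ ⇒ T = (1/2, 1/2)
4. H lies on line JT with JH:HT = -5:4 ⇒ H = (5/2, -3/2)
2·[THD] = -2, 2·[WDE] = 1/5
[THD]:[WDE] = -2:1/5 = -10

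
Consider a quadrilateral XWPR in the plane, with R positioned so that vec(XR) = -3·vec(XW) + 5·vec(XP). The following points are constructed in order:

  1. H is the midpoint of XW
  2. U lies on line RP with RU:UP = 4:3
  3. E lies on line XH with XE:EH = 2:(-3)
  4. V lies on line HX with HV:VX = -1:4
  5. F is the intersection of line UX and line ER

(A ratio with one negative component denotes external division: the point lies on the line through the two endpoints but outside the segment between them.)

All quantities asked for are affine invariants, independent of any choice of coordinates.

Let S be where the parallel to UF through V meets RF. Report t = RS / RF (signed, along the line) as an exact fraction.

Choose coordinates X = (0, 0), W = (1, 0), P = (0, 1), R = (-3, 5).
1. H is the midpoint of XW ⇒ H = (1/2, 0)
2. U lies on line RP with RU:UP = 4:3 ⇒ U = (-9/7, 19/7)
3. E lies on line XH with XE:EH = 2:(-3) ⇒ E = (-1, 0)
4. V lies on line HX with HV:VX = -1:4 ⇒ V = (2/3, 0)
5. F is the intersection of line UX and line ER ⇒ F = (-45/7, 95/7)
through V parallel to UF: direction (-36/7, 76/7); meets RF at S = (-211/21, 475/21)
S = R + t·(F−R) with t = 37/18

t = 37/18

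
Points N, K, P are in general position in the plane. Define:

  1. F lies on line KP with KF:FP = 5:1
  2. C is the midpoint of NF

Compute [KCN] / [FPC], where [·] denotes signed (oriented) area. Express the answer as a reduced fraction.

Work in coordinates with N = (0, 0), K = (1, 0), P = (0, 1).
1. F lies on line KP with KF:FP = 5:1 ⇒ F = (1/6, 5/6)
2. C is the midpoint of NF ⇒ C = (1/12, 5/12)
2·[KCN] = 5/12, 2·[FPC] = 1/12
[KCN]:[FPC] = 5/12:1/12 = 5

[KCN]:[FPC] = 5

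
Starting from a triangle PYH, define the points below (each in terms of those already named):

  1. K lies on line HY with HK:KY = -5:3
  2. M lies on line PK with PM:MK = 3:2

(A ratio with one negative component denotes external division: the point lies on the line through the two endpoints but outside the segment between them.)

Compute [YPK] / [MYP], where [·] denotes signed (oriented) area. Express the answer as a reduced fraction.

[YPK]:[MYP] = 5/3

Set P = (0, 0), Y = (1, 0), H = (0, 1); any affine frame gives the same invariant.
1. K lies on line HY with HK:KY = -5:3 ⇒ K = (5/2, -3/2)
2. M lies on line PK with PM:MK = 3:2 ⇒ M = (3/2, -9/10)
2·[YPK] = 3/2, 2·[MYP] = 9/10
[YPK]:[MYP] = 3/2:9/10 = 5/3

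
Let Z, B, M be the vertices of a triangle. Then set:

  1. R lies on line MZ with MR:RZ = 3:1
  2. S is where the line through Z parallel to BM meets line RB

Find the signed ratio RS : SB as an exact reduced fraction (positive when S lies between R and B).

Set Z = (0, 0), B = (1, 0), M = (0, 1); any affine frame gives the same invariant.
1. R lies on line MZ with MR:RZ = 3:1 ⇒ R = (0, 1/4)
2. S is where the line through Z parallel to BM meets line RB ⇒ S = (-1/3, 1/3)
S = R + t·(B−R) with t = -1/3, so RS:SB = t:(1−t) = -1/3:4/3

RS:SB = -1/4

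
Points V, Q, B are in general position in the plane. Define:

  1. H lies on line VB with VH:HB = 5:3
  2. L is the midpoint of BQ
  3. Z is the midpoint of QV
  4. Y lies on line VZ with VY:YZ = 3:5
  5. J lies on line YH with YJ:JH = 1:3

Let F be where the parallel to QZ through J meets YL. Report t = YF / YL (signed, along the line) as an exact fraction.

t = 5/16

Choose coordinates V = (0, 0), Q = (1, 0), B = (0, 1).
1. H lies on line VB with VH:HB = 5:3 ⇒ H = (0, 5/8)
2. L is the midpoint of BQ ⇒ L = (1/2, 1/2)
3. Z is the midpoint of QV ⇒ Z = (1/2, 0)
4. Y lies on line VZ with VY:YZ = 3:5 ⇒ Y = (3/16, 0)
5. J lies on line YH with YJ:JH = 1:3 ⇒ J = (9/64, 5/32)
through J parallel to QZ: direction (-1/2, 0); meets YL at F = (73/256, 5/32)
F = Y + t·(L−Y) with t = 5/16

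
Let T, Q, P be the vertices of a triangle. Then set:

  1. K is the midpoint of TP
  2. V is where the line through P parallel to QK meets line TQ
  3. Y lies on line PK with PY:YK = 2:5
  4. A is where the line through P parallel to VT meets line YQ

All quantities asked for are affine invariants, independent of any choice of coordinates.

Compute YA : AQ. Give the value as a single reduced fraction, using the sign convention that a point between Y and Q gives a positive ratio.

YA:AQ = -1/7

Choose coordinates T = (0, 0), Q = (1, 0), P = (0, 1).
1. K is the midpoint of TP ⇒ K = (0, 1/2)
2. V is where the line through P parallel to QK meets line TQ ⇒ V = (2, 0)
3. Y lies on line PK with PY:YK = 2:5 ⇒ Y = (0, 6/7)
4. A is where the line through P parallel to VT meets line YQ ⇒ A = (-1/6, 1)
A = Y + t·(Q−Y) with t = -1/6, so YA:AQ = t:(1−t) = -1/6:7/6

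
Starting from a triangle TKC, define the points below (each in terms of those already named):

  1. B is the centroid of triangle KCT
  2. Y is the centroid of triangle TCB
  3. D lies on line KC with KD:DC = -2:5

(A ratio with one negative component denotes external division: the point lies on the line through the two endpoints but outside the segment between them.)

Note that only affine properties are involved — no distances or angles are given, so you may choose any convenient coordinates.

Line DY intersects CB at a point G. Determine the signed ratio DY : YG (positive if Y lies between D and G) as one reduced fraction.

Set T = (0, 0), K = (1, 0), C = (0, 1); any affine frame gives the same invariant.
1. B is the centroid of triangle KCT ⇒ B = (1/3, 1/3)
2. Y is the centroid of triangle TCB ⇒ Y = (1/9, 4/9)
3. D lies on line KC with KD:DC = -2:5 ⇒ D = (5/3, -2/3)
line DY meets CB at G = (10/27, 7/27)
Y = D + t·(G−D) with t = 6/5, so DY:YG = 6/5:-1/5

DY:YG = -6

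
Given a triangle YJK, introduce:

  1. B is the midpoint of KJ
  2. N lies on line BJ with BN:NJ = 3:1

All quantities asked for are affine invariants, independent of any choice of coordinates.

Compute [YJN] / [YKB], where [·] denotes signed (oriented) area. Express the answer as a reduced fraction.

Set Y = (0, 0), J = (1, 0), K = (0, 1); any affine frame gives the same invariant.
1. B is the midpoint of KJ ⇒ B = (1/2, 1/2)
2. N lies on line BJ with BN:NJ = 3:1 ⇒ N = (7/8, 1/8)
2·[YJN] = 1/8, 2·[YKB] = -1/2
[YJN]:[YKB] = 1/8:-1/2 = -1/4

[YJN]:[YKB] = -1/4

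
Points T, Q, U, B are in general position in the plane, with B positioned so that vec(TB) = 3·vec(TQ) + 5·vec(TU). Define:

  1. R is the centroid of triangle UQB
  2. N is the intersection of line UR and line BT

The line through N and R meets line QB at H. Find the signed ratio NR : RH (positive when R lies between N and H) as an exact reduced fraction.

Assign T = (0, 0), Q = (1, 0), U = (0, 1), B = (3, 5) — the answer is frame-independent, so this choice is without loss of generality.
1. R is the centroid of triangle UQB ⇒ R = (4/3, 2)
2. N is the intersection of line UR and line BT ⇒ N = (12/11, 20/11)
line NR meets QB at H = (2, 5/2)
R = N + t·(H−N) with t = 4/15, so NR:RH = 4/15:11/15

NR:RH = 4/11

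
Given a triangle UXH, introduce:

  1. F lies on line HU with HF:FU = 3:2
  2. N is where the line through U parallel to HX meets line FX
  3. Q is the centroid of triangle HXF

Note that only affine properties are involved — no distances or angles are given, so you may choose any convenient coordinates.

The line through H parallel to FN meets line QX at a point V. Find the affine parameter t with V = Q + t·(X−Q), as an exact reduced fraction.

Assign U = (0, 0), X = (1, 0), H = (0, 1) — the answer is frame-independent, so this choice is without loss of generality.
1. F lies on line HU with HF:FU = 3:2 ⇒ F = (0, 2/5)
2. N is where the line through U parallel to HX meets line FX ⇒ N = (-2/3, 2/3)
3. Q is the centroid of triangle HXF ⇒ Q = (1/3, 7/15)
through H parallel to FN: direction (-2/3, 4/15); meets QX at V = (-1, 7/5)
V = Q + t·(X−Q) with t = -2

t = -2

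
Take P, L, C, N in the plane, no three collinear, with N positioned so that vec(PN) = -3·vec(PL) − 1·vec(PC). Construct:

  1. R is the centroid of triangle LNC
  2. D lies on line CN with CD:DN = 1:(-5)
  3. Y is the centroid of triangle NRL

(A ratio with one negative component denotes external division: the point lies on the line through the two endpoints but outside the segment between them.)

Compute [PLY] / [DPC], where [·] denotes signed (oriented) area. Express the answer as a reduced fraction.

[PLY]:[DPC] = 4/9

Assign P = (0, 0), L = (1, 0), C = (0, 1), N = (-3, -1) — the answer is frame-independent, so this choice is without loss of generality.
1. R is the centroid of triangle LNC ⇒ R = (-2/3, 0)
2. D lies on line CN with CD:DN = 1:(-5) ⇒ D = (3/4, 3/2)
3. Y is the centroid of triangle NRL ⇒ Y = (-8/9, -1/3)
2·[PLY] = -1/3, 2·[DPC] = -3/4
[PLY]:[DPC] = -1/3:-3/4 = 4/9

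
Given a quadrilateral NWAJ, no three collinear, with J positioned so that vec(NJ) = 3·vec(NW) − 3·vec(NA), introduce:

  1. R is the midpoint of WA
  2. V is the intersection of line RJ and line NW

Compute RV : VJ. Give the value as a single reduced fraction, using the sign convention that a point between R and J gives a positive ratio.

RV:VJ = 1/6

Work in coordinates with N = (0, 0), W = (1, 0), A = (0, 1), J = (3, -3).
1. R is the midpoint of WA ⇒ R = (1/2, 1/2)
2. V is the intersection of line RJ and line NW ⇒ V = (6/7, 0)
V = R + t·(J−R) with t = 1/7, so RV:VJ = t:(1−t) = 1/7:6/7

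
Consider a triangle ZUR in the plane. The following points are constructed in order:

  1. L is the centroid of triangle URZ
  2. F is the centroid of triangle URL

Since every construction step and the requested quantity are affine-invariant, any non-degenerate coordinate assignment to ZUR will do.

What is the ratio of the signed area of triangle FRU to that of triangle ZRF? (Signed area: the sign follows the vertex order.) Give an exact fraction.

Choose coordinates Z = (0, 0), U = (1, 0), R = (0, 1).
1. L is the centroid of triangle URZ ⇒ L = (1/3, 1/3)
2. F is the centroid of triangle URL ⇒ F = (4/9, 4/9)
2·[FRU] = -1/9, 2·[ZRF] = -4/9
[FRU]:[ZRF] = -1/9:-4/9 = 1/4

[FRU]:[ZRF] = 1/4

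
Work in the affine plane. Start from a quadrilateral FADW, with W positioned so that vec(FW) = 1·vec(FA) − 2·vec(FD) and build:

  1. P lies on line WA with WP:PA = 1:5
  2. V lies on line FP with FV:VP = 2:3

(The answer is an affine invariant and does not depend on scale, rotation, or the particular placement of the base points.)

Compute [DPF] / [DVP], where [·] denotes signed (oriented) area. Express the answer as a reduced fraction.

Choose coordinates F = (0, 0), A = (1, 0), D = (0, 1), W = (1, -2).
1. P lies on line WA with WP:PA = 1:5 ⇒ P = (1, -5/3)
2. V lies on line FP with FV:VP = 2:3 ⇒ V = (2/5, -2/3)
2·[DPF] = -1, 2·[DVP] = 3/5
[DPF]:[DVP] = -1:3/5 = -5/3

[DPF]:[DVP] = -5/3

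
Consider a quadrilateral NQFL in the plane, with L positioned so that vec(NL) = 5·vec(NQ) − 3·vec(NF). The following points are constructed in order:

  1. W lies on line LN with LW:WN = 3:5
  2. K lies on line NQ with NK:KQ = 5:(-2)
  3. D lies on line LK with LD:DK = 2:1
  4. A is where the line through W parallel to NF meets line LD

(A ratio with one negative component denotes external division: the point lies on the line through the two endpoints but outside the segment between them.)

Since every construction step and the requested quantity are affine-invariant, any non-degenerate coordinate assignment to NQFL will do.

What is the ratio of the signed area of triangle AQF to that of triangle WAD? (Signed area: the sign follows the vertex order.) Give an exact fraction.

Set N = (0, 0), Q = (1, 0), F = (0, 1), L = (5, -3); any affine frame gives the same invariant.
1. W lies on line LN with LW:WN = 3:5 ⇒ W = (25/8, -15/8)
2. K lies on line NQ with NK:KQ = 5:(-2) ⇒ K = (5/3, 0)
3. D lies on line LK with LD:DK = 2:1 ⇒ D = (25/9, -1)
4. A is where the line through W parallel to NF meets line LD ⇒ A = (25/8, -21/16)
2·[AQF] = -13/16, 2·[WAD] = 25/128
[AQF]:[WAD] = -13/16:25/128 = -104/25

[AQF]:[WAD] = -104/25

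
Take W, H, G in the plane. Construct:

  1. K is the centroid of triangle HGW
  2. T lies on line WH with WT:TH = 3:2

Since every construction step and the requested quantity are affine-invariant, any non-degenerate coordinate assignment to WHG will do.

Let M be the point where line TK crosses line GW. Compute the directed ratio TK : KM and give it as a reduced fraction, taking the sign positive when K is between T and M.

TK:KM = 4/5

Assign W = (0, 0), H = (1, 0), G = (0, 1) — the answer is frame-independent, so this choice is without loss of generality.
1. K is the centroid of triangle HGW ⇒ K = (1/3, 1/3)
2. T lies on line WH with WT:TH = 3:2 ⇒ T = (3/5, 0)
line TK meets GW at M = (0, 3/4)
K = T + t·(M−T) with t = 4/9, so TK:KM = 4/9:5/9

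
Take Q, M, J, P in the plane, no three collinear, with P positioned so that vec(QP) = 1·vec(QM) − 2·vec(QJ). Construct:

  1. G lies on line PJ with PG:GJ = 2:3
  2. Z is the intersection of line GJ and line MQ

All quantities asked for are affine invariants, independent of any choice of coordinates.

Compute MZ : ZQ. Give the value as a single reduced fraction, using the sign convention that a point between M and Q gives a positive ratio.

MZ:ZQ = 2

Choose coordinates Q = (0, 0), M = (1, 0), J = (0, 1), P = (1, -2).
1. G lies on line PJ with PG:GJ = 2:3 ⇒ G = (3/5, -4/5)
2. Z is the intersection of line GJ and line MQ ⇒ Z = (1/3, 0)
Z = M + t·(Q−M) with t = 2/3, so MZ:ZQ = t:(1−t) = 2/3:1/3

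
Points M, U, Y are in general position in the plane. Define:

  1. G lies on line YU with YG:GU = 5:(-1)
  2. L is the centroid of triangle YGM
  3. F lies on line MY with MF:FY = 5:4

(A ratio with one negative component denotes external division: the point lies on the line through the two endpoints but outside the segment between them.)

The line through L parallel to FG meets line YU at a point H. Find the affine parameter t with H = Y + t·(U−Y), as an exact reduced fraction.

Assign M = (0, 0), U = (1, 0), Y = (0, 1) — the answer is frame-independent, so this choice is without loss of generality.
1. G lies on line YU with YG:GU = 5:(-1) ⇒ G = (5/4, -1/4)
2. L is the centroid of triangle YGM ⇒ L = (5/12, 1/4)
3. F lies on line MY with MF:FY = 5:4 ⇒ F = (0, 5/9)
through L parallel to FG: direction (5/4, -29/36); meets YU at H = (65/48, -17/48)
H = Y + t·(U−Y) with t = 65/48

t = 65/48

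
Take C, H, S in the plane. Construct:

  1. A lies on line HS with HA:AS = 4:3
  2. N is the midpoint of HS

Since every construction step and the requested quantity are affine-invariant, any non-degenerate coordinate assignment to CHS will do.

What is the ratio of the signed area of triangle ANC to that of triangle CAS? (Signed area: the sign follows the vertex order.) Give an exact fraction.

[ANC]:[CAS] = -1/6

Choose coordinates C = (0, 0), H = (1, 0), S = (0, 1).
1. A lies on line HS with HA:AS = 4:3 ⇒ A = (3/7, 4/7)
2. N is the midpoint of HS ⇒ N = (1/2, 1/2)
2·[ANC] = -1/14, 2·[CAS] = 3/7
[ANC]:[CAS] = -1/14:3/7 = -1/6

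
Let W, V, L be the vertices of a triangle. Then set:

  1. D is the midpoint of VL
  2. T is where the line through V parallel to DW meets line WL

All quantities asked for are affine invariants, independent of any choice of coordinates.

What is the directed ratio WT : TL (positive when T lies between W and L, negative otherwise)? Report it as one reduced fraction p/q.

WT:TL = -1/2

Assign W = (0, 0), V = (1, 0), L = (0, 1) — the answer is frame-independent, so this choice is without loss of generality.
1. D is the midpoint of VL ⇒ D = (1/2, 1/2)
2. T is where the line through V parallel to DW meets line WL ⇒ T = (0, -1)
T = W + t·(L−W) with t = -1, so WT:TL = t:(1−t) = -1:2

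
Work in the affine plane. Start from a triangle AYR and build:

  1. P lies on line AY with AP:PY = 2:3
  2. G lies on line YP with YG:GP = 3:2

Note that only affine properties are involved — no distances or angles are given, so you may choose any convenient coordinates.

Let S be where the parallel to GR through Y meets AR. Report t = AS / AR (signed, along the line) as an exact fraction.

t = 25/16

Work in coordinates with A = (0, 0), Y = (1, 0), R = (0, 1).
1. P lies on line AY with AP:PY = 2:3 ⇒ P = (2/5, 0)
2. G lies on line YP with YG:GP = 3:2 ⇒ G = (16/25, 0)
through Y parallel to GR: direction (-16/25, 1); meets AR at S = (0, 25/16)
S = A + t·(R−A) with t = 25/16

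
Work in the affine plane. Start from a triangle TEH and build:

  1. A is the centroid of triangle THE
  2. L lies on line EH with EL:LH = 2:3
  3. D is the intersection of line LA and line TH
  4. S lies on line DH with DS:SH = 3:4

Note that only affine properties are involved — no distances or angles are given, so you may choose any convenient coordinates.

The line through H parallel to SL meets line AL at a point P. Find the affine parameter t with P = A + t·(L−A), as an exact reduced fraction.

t = 4

Work in coordinates with T = (0, 0), E = (1, 0), H = (0, 1).
1. A is the centroid of triangle THE ⇒ A = (1/3, 1/3)
2. L lies on line EH with EL:LH = 2:3 ⇒ L = (3/5, 2/5)
3. D is the intersection of line LA and line TH ⇒ D = (0, 1/4)
4. S lies on line DH with DS:SH = 3:4 ⇒ S = (0, 4/7)
through H parallel to SL: direction (3/5, -6/35); meets AL at P = (7/5, 3/5)
P = A + t·(L−A) with t = 4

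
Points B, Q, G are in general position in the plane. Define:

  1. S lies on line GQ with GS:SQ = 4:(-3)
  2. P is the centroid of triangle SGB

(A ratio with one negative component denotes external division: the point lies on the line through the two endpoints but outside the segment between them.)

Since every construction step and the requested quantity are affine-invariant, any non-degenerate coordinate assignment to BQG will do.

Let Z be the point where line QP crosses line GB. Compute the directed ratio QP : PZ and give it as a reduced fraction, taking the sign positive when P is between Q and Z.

QP:PZ = -1/4

Work in coordinates with B = (0, 0), Q = (1, 0), G = (0, 1).
1. S lies on line GQ with GS:SQ = 4:(-3) ⇒ S = (4, -3)
2. P is the centroid of triangle SGB ⇒ P = (4/3, -2/3)
line QP meets GB at Z = (0, 2)
P = Q + t·(Z−Q) with t = -1/3, so QP:PZ = -1/3:4/3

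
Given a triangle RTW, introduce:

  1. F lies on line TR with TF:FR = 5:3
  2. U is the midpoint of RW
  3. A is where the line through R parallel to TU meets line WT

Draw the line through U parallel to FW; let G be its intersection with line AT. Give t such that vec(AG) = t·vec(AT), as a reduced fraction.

t = 23/10

Work in coordinates with R = (0, 0), T = (1, 0), W = (0, 1).
1. F lies on line TR with TF:FR = 5:3 ⇒ F = (3/8, 0)
2. U is the midpoint of RW ⇒ U = (0, 1/2)
3. A is where the line through R parallel to TU meets line WT ⇒ A = (2, -1)
through U parallel to FW: direction (-3/8, 1); meets AT at G = (-3/10, 13/10)
G = A + t·(T−A) with t = 23/10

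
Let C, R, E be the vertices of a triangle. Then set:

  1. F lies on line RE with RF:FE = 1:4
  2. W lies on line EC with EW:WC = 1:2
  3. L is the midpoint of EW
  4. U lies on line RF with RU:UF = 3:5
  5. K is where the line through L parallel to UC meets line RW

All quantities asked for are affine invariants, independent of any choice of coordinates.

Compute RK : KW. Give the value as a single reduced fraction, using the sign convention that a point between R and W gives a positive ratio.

RK:KW = -203/37

Choose coordinates C = (0, 0), R = (1, 0), E = (0, 1).
1. F lies on line RE with RF:FE = 1:4 ⇒ F = (4/5, 1/5)
2. W lies on line EC with EW:WC = 1:2 ⇒ W = (0, 2/3)
3. L is the midpoint of EW ⇒ L = (0, 5/6)
4. U lies on line RF with RU:UF = 3:5 ⇒ U = (37/40, 3/40)
5. K is where the line through L parallel to UC meets line RW ⇒ K = (-37/166, 203/249)
K = R + t·(W−R) with t = 203/166, so RK:KW = t:(1−t) = 203/166:-37/166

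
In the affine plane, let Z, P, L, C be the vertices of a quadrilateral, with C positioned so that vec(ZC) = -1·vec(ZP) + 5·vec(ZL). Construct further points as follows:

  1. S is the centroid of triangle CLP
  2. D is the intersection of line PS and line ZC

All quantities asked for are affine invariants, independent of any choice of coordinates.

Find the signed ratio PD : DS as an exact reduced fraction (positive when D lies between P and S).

PD:DS = -5/2

Assign Z = (0, 0), P = (1, 0), L = (0, 1), C = (-1, 5) — the answer is frame-independent, so this choice is without loss of generality.
1. S is the centroid of triangle CLP ⇒ S = (0, 2)
2. D is the intersection of line PS and line ZC ⇒ D = (-2/3, 10/3)
D = P + t·(S−P) with t = 5/3, so PD:DS = t:(1−t) = 5/3:-2/3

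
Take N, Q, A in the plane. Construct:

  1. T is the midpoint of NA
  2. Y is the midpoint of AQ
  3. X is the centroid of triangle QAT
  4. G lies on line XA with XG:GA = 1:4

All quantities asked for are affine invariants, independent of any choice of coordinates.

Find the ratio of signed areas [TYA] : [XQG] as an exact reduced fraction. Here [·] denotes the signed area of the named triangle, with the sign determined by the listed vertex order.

Choose coordinates N = (0, 0), Q = (1, 0), A = (0, 1).
1. T is the midpoint of NA ⇒ T = (0, 1/2)
2. Y is the midpoint of AQ ⇒ Y = (1/2, 1/2)
3. X is the centroid of triangle QAT ⇒ X = (1/3, 1/2)
4. G lies on line XA with XG:GA = 1:4 ⇒ G = (4/15, 3/5)
2·[TYA] = 1/4, 2·[XQG] = 1/30
[TYA]:[XQG] = 1/4:1/30 = 15/2

[TYA]:[XQG] = 15/2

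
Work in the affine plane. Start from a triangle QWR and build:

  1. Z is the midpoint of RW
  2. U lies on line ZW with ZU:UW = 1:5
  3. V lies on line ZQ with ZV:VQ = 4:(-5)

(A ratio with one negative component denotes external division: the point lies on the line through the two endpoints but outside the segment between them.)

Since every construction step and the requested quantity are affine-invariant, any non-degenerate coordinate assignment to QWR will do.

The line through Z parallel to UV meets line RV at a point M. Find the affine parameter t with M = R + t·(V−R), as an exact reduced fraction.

t = 6/7

Work in coordinates with Q = (0, 0), W = (1, 0), R = (0, 1).
1. Z is the midpoint of RW ⇒ Z = (1/2, 1/2)
2. U lies on line ZW with ZU:UW = 1:5 ⇒ U = (7/12, 5/12)
3. V lies on line ZQ with ZV:VQ = 4:(-5) ⇒ V = (5/2, 5/2)
through Z parallel to UV: direction (23/12, 25/12); meets RV at M = (15/7, 16/7)
M = R + t·(V−R) with t = 6/7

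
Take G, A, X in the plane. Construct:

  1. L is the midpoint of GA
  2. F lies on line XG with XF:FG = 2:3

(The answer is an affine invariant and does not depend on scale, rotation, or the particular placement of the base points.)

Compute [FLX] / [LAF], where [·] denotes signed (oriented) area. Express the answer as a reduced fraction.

[FLX]:[LAF] = 2/3

Choose coordinates G = (0, 0), A = (1, 0), X = (0, 1).
1. L is the midpoint of GA ⇒ L = (1/2, 0)
2. F lies on line XG with XF:FG = 2:3 ⇒ F = (0, 3/5)
2·[FLX] = 1/5, 2·[LAF] = 3/10
[FLX]:[LAF] = 1/5:3/10 = 2/3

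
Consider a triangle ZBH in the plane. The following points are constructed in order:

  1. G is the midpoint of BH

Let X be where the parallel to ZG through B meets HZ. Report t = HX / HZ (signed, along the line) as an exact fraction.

t = 2

Set Z = (0, 0), B = (1, 0), H = (0, 1); any affine frame gives the same invariant.
1. G is the midpoint of BH ⇒ G = (1/2, 1/2)
through B parallel to ZG: direction (1/2, 1/2); meets HZ at X = (0, -1)
X = H + t·(Z−H) with t = 2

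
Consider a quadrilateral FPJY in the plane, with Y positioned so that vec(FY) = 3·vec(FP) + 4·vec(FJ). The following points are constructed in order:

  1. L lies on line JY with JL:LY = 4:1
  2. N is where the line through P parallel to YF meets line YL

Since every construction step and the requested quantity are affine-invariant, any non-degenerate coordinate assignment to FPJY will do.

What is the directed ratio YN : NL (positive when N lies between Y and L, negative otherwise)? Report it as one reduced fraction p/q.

Choose coordinates F = (0, 0), P = (1, 0), J = (0, 1), Y = (3, 4).
1. L lies on line JY with JL:LY = 4:1 ⇒ L = (12/5, 17/5)
2. N is where the line through P parallel to YF meets line YL ⇒ N = (7, 8)
N = Y + t·(L−Y) with t = -20/3, so YN:NL = t:(1−t) = -20/3:23/3

YN:NL = -20/23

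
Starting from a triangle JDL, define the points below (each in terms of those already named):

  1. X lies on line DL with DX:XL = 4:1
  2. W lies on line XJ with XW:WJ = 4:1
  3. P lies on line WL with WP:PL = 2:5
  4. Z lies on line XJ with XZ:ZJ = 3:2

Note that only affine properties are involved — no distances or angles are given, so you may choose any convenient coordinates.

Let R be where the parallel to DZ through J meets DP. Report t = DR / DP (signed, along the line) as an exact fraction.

Set J = (0, 0), D = (1, 0), L = (0, 1); any affine frame gives the same invariant.
1. X lies on line DL with DX:XL = 4:1 ⇒ X = (1/5, 4/5)
2. W lies on line XJ with XW:WJ = 4:1 ⇒ W = (1/25, 4/25)
3. P lies on line WL with WP:PL = 2:5 ⇒ P = (1/35, 2/5)
4. Z lies on line XJ with XZ:ZJ = 3:2 ⇒ Z = (2/25, 8/25)
through J parallel to DZ: direction (-23/25, 8/25); meets DP at R = (161/25, -56/25)
R = D + t·(P−D) with t = -28/5

t = -28/5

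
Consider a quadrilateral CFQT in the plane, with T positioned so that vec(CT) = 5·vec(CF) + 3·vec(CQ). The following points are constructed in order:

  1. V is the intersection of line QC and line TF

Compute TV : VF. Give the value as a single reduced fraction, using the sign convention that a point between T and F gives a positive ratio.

Work in coordinates with C = (0, 0), F = (1, 0), Q = (0, 1), T = (5, 3).
1. V is the intersection of line QC and line TF ⇒ V = (0, -3/4)
V = T + t·(F−T) with t = 5/4, so TV:VF = t:(1−t) = 5/4:-1/4

TV:VF = -5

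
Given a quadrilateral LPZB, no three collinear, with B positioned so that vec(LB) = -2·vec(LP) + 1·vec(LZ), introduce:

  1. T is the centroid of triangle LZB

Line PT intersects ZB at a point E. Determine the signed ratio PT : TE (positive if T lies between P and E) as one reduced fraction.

Choose coordinates L = (0, 0), P = (1, 0), Z = (0, 1), B = (-2, 1).
1. T is the centroid of triangle LZB ⇒ T = (-2/3, 2/3)
line PT meets ZB at E = (-3/2, 1)
T = P + t·(E−P) with t = 2/3, so PT:TE = 2/3:1/3

PT:TE = 2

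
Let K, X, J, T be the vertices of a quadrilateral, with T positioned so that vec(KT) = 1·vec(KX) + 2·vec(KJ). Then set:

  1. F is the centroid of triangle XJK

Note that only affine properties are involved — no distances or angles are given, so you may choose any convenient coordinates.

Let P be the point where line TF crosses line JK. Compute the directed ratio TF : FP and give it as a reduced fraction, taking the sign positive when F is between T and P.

Set K = (0, 0), X = (1, 0), J = (0, 1), T = (1, 2); any affine frame gives the same invariant.
1. F is the centroid of triangle XJK ⇒ F = (1/3, 1/3)
line TF meets JK at P = (0, -1/2)
F = T + t·(P−T) with t = 2/3, so TF:FP = 2/3:1/3

TF:FP = 2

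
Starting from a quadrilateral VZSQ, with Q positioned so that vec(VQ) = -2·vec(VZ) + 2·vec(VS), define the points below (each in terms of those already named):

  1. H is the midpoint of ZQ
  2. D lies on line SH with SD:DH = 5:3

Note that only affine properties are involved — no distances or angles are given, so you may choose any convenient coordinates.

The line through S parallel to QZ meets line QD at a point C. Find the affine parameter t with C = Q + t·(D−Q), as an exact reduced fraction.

Assign V = (0, 0), Z = (1, 0), S = (0, 1), Q = (-2, 2) — the answer is frame-independent, so this choice is without loss of generality.
1. H is the midpoint of ZQ ⇒ H = (-1/2, 1)
2. D lies on line SH with SD:DH = 5:3 ⇒ D = (-5/16, 1)
through S parallel to QZ: direction (3, -2); meets QD at C = (5/2, -2/3)
C = Q + t·(D−Q) with t = 8/3

t = 8/3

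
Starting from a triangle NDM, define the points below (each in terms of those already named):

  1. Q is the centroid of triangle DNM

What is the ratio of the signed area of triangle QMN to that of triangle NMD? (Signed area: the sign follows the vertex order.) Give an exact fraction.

[QMN]:[NMD] = -1/3

Set N = (0, 0), D = (1, 0), M = (0, 1); any affine frame gives the same invariant.
1. Q is the centroid of triangle DNM ⇒ Q = (1/3, 1/3)
2·[QMN] = 1/3, 2·[NMD] = -1
[QMN]:[NMD] = 1/3:-1 = -1/3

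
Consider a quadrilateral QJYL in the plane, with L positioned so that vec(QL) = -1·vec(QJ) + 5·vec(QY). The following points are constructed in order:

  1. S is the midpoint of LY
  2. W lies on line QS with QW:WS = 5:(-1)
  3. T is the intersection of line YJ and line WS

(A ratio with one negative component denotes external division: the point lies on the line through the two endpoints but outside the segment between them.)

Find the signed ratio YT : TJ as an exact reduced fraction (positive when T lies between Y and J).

Set Q = (0, 0), J = (1, 0), Y = (0, 1), L = (-1, 5); any affine frame gives the same invariant.
1. S is the midpoint of LY ⇒ S = (-1/2, 3)
2. W lies on line QS with QW:WS = 5:(-1) ⇒ W = (-5/8, 15/4)
3. T is the intersection of line YJ and line WS ⇒ T = (-1/5, 6/5)
T = Y + t·(J−Y) with t = -1/5, so YT:TJ = t:(1−t) = -1/5:6/5

YT:TJ = -1/6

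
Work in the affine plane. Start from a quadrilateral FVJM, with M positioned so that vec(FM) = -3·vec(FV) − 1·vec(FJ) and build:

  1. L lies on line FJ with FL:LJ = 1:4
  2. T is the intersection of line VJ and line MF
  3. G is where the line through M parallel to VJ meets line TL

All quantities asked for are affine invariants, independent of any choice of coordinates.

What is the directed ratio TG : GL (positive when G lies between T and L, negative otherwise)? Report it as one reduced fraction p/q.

TG:GL = -25/21

Assign F = (0, 0), V = (1, 0), J = (0, 1), M = (-3, -1) — the answer is frame-independent, so this choice is without loss of generality.
1. L lies on line FJ with FL:LJ = 1:4 ⇒ L = (0, 1/5)
2. T is the intersection of line VJ and line MF ⇒ T = (3/4, 1/4)
3. G is where the line through M parallel to VJ meets line TL ⇒ G = (-63/16, -1/16)
G = T + t·(L−T) with t = 25/4, so TG:GL = t:(1−t) = 25/4:-21/4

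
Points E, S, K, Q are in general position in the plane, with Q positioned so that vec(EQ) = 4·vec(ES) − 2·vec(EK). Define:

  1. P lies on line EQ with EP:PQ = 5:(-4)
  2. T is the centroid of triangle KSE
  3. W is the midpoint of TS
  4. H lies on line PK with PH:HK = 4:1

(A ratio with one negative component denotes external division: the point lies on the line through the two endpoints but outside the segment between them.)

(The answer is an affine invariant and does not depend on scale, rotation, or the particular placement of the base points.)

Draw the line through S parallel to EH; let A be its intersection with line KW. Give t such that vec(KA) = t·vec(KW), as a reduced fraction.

t = 21/19

Work in coordinates with E = (0, 0), S = (1, 0), K = (0, 1), Q = (4, -2).
1. P lies on line EQ with EP:PQ = 5:(-4) ⇒ P = (20, -10)
2. T is the centroid of triangle KSE ⇒ T = (1/3, 1/3)
3. W is the midpoint of TS ⇒ W = (2/3, 1/6)
4. H lies on line PK with PH:HK = 4:1 ⇒ H = (4, -6/5)
through S parallel to EH: direction (4, -6/5); meets KW at A = (14/19, 3/38)
A = K + t·(W−K) with t = 21/19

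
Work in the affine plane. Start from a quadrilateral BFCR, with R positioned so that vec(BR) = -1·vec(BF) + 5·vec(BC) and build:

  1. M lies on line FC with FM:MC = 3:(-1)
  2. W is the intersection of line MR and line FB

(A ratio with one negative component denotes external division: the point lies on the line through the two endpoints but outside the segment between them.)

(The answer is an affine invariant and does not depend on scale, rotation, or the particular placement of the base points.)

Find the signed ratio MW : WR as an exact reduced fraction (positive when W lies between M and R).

MW:WR = -3/10

Choose coordinates B = (0, 0), F = (1, 0), C = (0, 1), R = (-1, 5).
1. M lies on line FC with FM:MC = 3:(-1) ⇒ M = (-1/2, 3/2)
2. W is the intersection of line MR and line FB ⇒ W = (-2/7, 0)
W = M + t·(R−M) with t = -3/7, so MW:WR = t:(1−t) = -3/7:10/7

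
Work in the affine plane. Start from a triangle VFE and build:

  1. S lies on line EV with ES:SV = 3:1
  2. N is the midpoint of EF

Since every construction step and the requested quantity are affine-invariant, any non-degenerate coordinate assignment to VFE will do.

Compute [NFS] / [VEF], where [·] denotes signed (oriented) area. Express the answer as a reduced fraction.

Choose coordinates V = (0, 0), F = (1, 0), E = (0, 1).
1. S lies on line EV with ES:SV = 3:1 ⇒ S = (0, 1/4)
2. N is the midpoint of EF ⇒ N = (1/2, 1/2)
2·[NFS] = -3/8, 2·[VEF] = -1
[NFS]:[VEF] = -3/8:-1 = 3/8

[NFS]:[VEF] = 3/8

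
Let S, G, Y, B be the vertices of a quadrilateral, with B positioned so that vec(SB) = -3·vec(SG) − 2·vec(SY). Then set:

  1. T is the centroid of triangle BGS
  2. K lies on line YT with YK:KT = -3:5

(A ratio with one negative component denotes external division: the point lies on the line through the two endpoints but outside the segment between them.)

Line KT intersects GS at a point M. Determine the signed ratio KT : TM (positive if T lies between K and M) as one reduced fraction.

KT:TM = -25/4

Choose coordinates S = (0, 0), G = (1, 0), Y = (0, 1), B = (-3, -2).
1. T is the centroid of triangle BGS ⇒ T = (-2/3, -2/3)
2. K lies on line YT with YK:KT = -3:5 ⇒ K = (1, 7/2)
line KT meets GS at M = (-2/5, 0)
T = K + t·(M−K) with t = 25/21, so KT:TM = 25/21:-4/21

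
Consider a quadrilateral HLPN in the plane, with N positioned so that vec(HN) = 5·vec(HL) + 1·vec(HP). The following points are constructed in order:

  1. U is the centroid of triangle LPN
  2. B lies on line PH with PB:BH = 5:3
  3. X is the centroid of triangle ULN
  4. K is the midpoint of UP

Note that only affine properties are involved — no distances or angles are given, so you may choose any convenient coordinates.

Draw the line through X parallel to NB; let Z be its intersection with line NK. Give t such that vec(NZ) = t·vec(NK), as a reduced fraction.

t = -11/24

Set H = (0, 0), L = (1, 0), P = (0, 1), N = (5, 1); any affine frame gives the same invariant.
1. U is the centroid of triangle LPN ⇒ U = (2, 2/3)
2. B lies on line PH with PB:BH = 5:3 ⇒ B = (0, 3/8)
3. X is the centroid of triangle ULN ⇒ X = (8/3, 5/9)
4. K is the midpoint of UP ⇒ K = (1, 5/6)
through X parallel to NB: direction (-5, -5/8); meets NK at Z = (41/6, 155/144)
Z = N + t·(K−N) with t = -11/24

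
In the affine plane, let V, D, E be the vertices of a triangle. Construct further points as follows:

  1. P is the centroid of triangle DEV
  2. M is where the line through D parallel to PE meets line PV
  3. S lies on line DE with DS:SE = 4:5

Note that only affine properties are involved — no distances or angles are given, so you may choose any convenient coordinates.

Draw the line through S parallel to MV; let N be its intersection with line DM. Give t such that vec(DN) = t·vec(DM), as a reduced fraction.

Assign V = (0, 0), D = (1, 0), E = (0, 1) — the answer is frame-independent, so this choice is without loss of generality.
1. P is the centroid of triangle DEV ⇒ P = (1/3, 1/3)
2. M is where the line through D parallel to PE meets line PV ⇒ M = (2/3, 2/3)
3. S lies on line DE with DS:SE = 4:5 ⇒ S = (5/9, 4/9)
through S parallel to MV: direction (-2/3, -2/3); meets DM at N = (19/27, 16/27)
N = D + t·(M−D) with t = 8/9

t = 8/9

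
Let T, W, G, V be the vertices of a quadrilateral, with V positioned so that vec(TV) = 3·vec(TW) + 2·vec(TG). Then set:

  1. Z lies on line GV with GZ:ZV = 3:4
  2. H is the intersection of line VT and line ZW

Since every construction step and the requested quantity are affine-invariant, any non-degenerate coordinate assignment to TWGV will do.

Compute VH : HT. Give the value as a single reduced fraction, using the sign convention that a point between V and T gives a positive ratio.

Choose coordinates T = (0, 0), W = (1, 0), G = (0, 1), V = (3, 2).
1. Z lies on line GV with GZ:ZV = 3:4 ⇒ Z = (9/7, 10/7)
2. H is the intersection of line VT and line ZW ⇒ H = (15/13, 10/13)
H = V + t·(T−V) with t = 8/13, so VH:HT = t:(1−t) = 8/13:5/13

VH:HT = 8/5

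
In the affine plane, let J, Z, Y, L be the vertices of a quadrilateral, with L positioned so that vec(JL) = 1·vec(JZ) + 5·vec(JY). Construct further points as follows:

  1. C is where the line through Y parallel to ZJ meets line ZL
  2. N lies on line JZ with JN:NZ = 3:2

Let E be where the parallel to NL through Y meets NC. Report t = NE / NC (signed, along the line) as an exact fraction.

t = -17/8

Set J = (0, 0), Z = (1, 0), Y = (0, 1), L = (1, 5); any affine frame gives the same invariant.
1. C is where the line through Y parallel to ZJ meets line ZL ⇒ C = (1, 1)
2. N lies on line JZ with JN:NZ = 3:2 ⇒ N = (3/5, 0)
through Y parallel to NL: direction (2/5, 5); meets NC at E = (-1/4, -17/8)
E = N + t·(C−N) with t = -17/8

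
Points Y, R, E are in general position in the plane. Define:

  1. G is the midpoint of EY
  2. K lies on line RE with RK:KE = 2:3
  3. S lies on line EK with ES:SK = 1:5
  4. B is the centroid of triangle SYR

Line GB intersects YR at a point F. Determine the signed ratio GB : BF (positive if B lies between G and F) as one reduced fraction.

Choose coordinates Y = (0, 0), R = (1, 0), E = (0, 1).
1. G is the midpoint of EY ⇒ G = (0, 1/2)
2. K lies on line RE with RK:KE = 2:3 ⇒ K = (3/5, 2/5)
3. S lies on line EK with ES:SK = 1:5 ⇒ S = (1/10, 9/10)
4. B is the centroid of triangle SYR ⇒ B = (11/30, 3/10)
line GB meets YR at F = (11/12, 0)
B = G + t·(F−G) with t = 2/5, so GB:BF = 2/5:3/5

GB:BF = 2/3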